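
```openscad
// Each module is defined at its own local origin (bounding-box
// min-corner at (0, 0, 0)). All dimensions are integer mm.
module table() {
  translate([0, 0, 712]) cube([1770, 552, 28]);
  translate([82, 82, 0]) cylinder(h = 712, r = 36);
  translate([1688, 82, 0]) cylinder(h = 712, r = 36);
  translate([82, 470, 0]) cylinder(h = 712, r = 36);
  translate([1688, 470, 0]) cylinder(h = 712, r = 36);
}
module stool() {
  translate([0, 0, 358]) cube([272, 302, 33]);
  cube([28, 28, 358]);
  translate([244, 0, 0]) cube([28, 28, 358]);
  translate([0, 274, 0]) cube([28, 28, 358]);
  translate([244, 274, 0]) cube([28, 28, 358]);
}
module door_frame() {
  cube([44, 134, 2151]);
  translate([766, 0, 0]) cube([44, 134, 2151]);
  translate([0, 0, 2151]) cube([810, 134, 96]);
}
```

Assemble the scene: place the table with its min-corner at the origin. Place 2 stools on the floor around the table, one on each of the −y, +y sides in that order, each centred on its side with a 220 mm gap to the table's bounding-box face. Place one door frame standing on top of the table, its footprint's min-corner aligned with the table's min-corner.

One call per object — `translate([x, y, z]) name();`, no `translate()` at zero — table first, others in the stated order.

table();
translate([749, -522, 0]) stool();
translate([749, 772, 0]) stool();
translate([0, 0, 740]) door_frame();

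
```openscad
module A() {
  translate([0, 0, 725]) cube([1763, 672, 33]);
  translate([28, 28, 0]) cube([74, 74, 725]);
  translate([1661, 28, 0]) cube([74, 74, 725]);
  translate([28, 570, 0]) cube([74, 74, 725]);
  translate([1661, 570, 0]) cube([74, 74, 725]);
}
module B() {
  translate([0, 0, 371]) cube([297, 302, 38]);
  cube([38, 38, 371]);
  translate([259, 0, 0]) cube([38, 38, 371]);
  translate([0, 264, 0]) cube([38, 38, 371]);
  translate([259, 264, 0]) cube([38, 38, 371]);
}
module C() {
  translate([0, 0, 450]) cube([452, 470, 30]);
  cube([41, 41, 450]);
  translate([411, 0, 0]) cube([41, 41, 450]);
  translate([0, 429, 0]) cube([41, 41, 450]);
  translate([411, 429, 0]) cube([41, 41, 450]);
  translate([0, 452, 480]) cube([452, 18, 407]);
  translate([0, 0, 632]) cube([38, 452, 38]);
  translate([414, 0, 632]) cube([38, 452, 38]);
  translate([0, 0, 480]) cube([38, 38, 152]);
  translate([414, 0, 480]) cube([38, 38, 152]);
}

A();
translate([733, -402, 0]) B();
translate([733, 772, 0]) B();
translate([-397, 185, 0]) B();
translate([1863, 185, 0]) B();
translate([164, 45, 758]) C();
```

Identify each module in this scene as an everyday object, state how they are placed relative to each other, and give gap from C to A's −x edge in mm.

The chair's min-x is at 164; the table's min-x is 0; gap = 164 mm.

A is a table. B is a stool. C is a chair. Four stools sit around the table at the −y, +y, −x, +x sides. The chair is on top of the table. The gap from the chair to the table's −x edge is 164 mm.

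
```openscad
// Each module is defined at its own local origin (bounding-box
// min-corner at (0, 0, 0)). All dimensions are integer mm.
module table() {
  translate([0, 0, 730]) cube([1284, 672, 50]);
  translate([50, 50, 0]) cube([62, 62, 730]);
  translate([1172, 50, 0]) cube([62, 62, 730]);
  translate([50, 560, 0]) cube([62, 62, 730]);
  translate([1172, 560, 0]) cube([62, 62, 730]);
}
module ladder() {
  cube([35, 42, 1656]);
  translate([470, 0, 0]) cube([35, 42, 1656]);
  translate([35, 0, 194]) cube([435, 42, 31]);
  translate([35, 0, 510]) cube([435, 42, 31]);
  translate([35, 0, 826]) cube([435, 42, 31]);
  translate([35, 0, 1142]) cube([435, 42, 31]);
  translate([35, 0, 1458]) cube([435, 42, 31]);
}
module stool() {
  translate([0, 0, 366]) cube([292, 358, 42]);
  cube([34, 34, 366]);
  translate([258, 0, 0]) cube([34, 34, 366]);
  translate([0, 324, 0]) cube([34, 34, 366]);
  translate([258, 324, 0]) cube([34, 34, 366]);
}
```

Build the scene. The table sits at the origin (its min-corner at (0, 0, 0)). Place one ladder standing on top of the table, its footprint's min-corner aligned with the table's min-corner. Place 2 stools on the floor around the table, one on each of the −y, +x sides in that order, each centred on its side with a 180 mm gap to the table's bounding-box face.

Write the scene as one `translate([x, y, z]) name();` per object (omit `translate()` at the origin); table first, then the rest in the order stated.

table();
translate([0, 0, 780]) ladder();
translate([496, -538, 0]) stool();
translate([1464, 157, 0]) stool();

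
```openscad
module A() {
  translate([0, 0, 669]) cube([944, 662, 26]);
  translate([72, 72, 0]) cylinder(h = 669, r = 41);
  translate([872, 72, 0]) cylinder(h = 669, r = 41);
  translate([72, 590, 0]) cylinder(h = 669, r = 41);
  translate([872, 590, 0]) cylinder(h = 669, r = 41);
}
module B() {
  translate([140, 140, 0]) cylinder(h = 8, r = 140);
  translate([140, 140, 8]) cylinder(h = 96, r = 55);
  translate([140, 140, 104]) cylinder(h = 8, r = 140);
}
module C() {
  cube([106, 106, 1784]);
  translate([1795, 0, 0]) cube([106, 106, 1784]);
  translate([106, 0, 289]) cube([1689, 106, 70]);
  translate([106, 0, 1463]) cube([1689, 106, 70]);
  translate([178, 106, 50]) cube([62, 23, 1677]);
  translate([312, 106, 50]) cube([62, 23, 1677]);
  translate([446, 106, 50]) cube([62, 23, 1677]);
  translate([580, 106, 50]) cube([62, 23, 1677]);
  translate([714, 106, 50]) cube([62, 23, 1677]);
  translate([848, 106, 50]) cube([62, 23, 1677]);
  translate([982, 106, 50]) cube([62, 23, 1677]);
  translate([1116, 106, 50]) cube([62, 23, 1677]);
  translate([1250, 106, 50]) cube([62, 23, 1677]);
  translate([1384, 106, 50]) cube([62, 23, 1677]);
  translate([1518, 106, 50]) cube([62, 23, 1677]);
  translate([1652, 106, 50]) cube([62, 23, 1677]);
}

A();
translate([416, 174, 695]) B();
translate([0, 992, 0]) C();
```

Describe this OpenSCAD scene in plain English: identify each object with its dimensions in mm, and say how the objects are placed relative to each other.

A is a rectangular dining table. The top is 944×662×26 mm with its upper surface at z = 695 mm. It stands on four round legs of 82 mm diameter, each leg's bounding box inset 31 mm from the nearest pair of top edges, running from the floor to the underside of the top.

B is a spool: two coaxial disc flanges of radius 140 mm and thickness 8 mm, joined by a core cylinder of radius 55 mm and height 96 mm. The lower flange rests on z = 0 and the three cylinders share a vertical axis.

C is a fence section. Two 106×106 mm posts, 1784 mm tall, stand on the floor with a clear span of 1689 mm between their inner faces. Two horizontal rails of 106×70 mm section span the gap between the posts with their undersides at z = 289 mm and z = 1463 mm, flush with the posts' −y face. 12 pickets, each 62 mm wide, 23 mm thick and 1677 mm tall, are fixed to the +y face of the rails with their bottoms at z = 50 mm, evenly spaced across the span with equal gaps (rounded down to the nearest mm) at the −x end and between each pair — any rounding remainder accumulates at the +x end.

The spool is on top of the table. The fence section is on the floor beside the table on its +y side.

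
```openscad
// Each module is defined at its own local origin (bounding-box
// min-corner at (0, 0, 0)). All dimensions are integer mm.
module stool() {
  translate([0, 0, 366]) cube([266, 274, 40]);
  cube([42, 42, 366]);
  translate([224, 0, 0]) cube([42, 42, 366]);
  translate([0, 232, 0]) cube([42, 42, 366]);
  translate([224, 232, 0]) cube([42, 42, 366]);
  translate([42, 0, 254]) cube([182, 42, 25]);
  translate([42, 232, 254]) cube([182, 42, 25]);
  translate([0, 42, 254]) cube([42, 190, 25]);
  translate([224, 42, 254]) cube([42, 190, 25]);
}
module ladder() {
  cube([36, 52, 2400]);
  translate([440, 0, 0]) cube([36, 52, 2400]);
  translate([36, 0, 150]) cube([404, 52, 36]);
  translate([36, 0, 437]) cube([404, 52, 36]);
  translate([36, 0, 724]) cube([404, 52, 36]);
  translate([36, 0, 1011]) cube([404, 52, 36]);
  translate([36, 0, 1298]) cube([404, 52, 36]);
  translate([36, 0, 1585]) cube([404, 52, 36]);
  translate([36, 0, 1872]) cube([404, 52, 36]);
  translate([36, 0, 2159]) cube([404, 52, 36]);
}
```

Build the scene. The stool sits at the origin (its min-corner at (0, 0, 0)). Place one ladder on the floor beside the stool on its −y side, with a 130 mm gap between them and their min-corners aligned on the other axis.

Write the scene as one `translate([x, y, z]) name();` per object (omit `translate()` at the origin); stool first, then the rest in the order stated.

stool();
translate([0, -182, 0]) ladder();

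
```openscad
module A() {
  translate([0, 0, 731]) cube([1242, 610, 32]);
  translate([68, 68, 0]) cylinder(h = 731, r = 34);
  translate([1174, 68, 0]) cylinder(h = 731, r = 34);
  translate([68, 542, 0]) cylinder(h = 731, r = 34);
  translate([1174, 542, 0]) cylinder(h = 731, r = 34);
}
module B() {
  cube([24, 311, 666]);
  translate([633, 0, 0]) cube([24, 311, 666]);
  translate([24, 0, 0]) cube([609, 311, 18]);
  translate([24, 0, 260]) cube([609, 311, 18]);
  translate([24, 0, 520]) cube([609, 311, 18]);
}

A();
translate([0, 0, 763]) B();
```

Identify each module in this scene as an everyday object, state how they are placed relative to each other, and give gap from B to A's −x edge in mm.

The bookshelf's min-x is at 0; the table's min-x is 0; gap = 0 mm.

A is a table. B is a bookshelf. The bookshelf is on top of the table. The gap from the bookshelf to the table's −x edge is 0 mm.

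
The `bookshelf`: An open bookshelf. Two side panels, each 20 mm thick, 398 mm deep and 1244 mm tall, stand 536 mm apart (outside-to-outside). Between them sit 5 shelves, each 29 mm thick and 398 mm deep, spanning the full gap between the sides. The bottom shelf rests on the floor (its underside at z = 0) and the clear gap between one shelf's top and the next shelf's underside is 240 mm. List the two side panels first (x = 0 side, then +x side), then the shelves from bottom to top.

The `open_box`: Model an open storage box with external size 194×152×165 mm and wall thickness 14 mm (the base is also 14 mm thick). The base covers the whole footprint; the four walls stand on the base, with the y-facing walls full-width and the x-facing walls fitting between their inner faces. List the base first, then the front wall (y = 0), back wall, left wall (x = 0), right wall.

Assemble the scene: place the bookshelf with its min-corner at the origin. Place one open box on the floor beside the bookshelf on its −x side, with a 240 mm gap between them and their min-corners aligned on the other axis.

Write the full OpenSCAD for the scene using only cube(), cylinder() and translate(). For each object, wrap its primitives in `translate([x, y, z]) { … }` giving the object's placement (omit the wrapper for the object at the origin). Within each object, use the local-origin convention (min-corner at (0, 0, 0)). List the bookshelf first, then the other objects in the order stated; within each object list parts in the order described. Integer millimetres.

cube([20, 398, 1244]);
translate([516, 0, 0]) cube([20, 398, 1244]);
translate([20, 0, 0]) cube([496, 398, 29]);
translate([20, 0, 269]) cube([496, 398, 29]);
translate([20, 0, 538]) cube([496, 398, 29]);
translate([20, 0, 807]) cube([496, 398, 29]);
translate([20, 0, 1076]) cube([496, 398, 29]);
translate([-434, 0, 0]) {
  cube([194, 152, 14]);
  translate([0, 0, 14]) cube([194, 14, 151]);
  translate([0, 138, 14]) cube([194, 14, 151]);
  translate([0, 14, 14]) cube([14, 124, 151]);
  translate([180, 14, 14]) cube([14, 124, 151]);
}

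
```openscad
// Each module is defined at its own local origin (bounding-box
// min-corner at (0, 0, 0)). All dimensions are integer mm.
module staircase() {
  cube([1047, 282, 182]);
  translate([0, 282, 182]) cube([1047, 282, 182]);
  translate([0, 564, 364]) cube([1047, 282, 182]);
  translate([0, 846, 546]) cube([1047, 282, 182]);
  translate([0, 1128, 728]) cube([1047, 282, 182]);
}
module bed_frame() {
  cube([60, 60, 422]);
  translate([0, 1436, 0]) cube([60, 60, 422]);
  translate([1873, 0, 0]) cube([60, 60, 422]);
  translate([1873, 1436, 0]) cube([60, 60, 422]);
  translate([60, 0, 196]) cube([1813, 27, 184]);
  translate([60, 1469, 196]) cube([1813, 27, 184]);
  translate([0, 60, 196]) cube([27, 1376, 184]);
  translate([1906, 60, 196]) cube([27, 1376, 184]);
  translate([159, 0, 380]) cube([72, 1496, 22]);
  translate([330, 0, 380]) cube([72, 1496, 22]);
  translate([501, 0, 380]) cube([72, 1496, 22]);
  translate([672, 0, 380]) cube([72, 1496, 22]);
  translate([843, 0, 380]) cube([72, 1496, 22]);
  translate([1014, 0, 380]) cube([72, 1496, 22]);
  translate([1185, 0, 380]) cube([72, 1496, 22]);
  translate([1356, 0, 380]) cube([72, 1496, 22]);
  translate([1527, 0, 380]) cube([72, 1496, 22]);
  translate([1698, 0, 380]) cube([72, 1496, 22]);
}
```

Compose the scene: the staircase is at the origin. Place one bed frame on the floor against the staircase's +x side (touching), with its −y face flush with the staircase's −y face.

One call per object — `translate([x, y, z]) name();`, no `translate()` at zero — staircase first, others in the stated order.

staircase();
translate([1047, 0, 0]) bed_frame();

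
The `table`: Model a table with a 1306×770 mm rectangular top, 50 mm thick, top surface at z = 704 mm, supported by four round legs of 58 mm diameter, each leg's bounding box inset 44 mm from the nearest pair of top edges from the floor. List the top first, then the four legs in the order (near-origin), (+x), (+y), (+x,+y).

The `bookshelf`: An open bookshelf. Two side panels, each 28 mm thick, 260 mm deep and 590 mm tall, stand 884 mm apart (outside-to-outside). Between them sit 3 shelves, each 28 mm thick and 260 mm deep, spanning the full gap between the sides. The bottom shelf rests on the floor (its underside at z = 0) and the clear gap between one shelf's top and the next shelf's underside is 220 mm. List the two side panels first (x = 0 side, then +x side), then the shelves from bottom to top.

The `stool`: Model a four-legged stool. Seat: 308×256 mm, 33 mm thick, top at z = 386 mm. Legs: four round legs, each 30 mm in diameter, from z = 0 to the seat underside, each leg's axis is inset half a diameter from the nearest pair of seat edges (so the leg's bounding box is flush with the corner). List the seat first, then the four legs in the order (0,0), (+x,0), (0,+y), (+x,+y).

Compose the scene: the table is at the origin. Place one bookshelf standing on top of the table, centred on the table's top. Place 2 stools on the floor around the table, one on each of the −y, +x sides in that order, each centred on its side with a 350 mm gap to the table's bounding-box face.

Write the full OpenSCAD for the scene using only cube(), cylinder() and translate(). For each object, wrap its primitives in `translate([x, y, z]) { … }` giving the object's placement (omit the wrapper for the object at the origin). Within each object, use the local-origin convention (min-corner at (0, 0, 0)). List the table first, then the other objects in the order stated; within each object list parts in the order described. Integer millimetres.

translate([0, 0, 654]) cube([1306, 770, 50]);
translate([73, 73, 0]) cylinder(h = 654, r = 29);
translate([1233, 73, 0]) cylinder(h = 654, r = 29);
translate([73, 697, 0]) cylinder(h = 654, r = 29);
translate([1233, 697, 0]) cylinder(h = 654, r = 29);
translate([211, 255, 704]) {
  cube([28, 260, 590]);
  translate([856, 0, 0]) cube([28, 260, 590]);
  translate([28, 0, 0]) cube([828, 260, 28]);
  translate([28, 0, 248]) cube([828, 260, 28]);
  translate([28, 0, 496]) cube([828, 260, 28]);
}
translate([499, -606, 0]) {
  translate([0, 0, 353]) cube([308, 256, 33]);
  translate([15, 15, 0]) cylinder(h = 353, r = 15);
  translate([293, 15, 0]) cylinder(h = 353, r = 15);
  translate([15, 241, 0]) cylinder(h = 353, r = 15);
  translate([293, 241, 0]) cylinder(h = 353, r = 15);
}
translate([1656, 257, 0]) {
  translate([0, 0, 353]) cube([308, 256, 33]);
  translate([15, 15, 0]) cylinder(h = 353, r = 15);
  translate([293, 15, 0]) cylinder(h = 353, r = 15);
  translate([15, 241, 0]) cylinder(h = 353, r = 15);
  translate([293, 241, 0]) cylinder(h = 353, r = 15);
}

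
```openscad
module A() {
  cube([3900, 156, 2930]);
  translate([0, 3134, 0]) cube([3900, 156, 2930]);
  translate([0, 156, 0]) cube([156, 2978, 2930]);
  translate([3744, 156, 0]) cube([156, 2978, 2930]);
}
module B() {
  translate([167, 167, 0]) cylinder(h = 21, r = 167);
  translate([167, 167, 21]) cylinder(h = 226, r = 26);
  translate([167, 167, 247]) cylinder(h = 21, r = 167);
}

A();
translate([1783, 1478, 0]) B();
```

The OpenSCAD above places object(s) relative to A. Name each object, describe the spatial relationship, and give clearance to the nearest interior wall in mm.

A is a house frame. B is a spool. The spool sits inside the house frame, centred. The clearance to the nearest interior wall is 1322 mm.

Clearances: x = 1627, y = 1322; minimum 1322 mm.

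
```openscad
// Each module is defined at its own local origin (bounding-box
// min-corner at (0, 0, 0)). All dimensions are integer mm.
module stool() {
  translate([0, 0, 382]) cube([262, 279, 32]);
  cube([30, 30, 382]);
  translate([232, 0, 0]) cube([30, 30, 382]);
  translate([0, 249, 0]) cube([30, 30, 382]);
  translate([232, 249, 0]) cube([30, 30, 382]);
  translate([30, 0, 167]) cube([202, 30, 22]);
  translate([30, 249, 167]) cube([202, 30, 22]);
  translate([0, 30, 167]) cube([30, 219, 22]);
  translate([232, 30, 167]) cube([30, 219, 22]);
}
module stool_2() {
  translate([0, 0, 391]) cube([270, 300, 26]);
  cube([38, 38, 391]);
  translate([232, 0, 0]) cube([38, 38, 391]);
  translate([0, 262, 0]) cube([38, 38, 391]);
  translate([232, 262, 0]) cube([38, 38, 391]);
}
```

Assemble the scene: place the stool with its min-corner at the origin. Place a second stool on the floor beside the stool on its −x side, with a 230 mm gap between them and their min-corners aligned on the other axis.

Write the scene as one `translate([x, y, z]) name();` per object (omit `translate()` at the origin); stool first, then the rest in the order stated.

stool();
translate([-500, 0, 0]) stool_2();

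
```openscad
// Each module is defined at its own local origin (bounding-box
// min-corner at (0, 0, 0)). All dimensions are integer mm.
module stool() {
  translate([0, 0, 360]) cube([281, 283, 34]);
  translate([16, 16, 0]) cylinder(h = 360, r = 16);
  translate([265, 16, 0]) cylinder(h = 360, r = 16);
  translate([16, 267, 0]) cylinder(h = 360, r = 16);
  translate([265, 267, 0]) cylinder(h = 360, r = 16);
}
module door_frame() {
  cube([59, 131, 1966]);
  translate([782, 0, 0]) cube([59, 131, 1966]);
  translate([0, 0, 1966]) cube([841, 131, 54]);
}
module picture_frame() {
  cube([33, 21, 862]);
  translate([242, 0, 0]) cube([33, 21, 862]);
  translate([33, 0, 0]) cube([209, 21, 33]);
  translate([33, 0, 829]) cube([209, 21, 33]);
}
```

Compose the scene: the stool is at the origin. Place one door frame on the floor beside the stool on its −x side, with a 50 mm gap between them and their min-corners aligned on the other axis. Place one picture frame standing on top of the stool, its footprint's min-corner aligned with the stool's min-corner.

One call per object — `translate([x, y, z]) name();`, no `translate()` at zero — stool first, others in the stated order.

stool();
translate([-891, 0, 0]) door_frame();
translate([0, 0, 394]) picture_frame();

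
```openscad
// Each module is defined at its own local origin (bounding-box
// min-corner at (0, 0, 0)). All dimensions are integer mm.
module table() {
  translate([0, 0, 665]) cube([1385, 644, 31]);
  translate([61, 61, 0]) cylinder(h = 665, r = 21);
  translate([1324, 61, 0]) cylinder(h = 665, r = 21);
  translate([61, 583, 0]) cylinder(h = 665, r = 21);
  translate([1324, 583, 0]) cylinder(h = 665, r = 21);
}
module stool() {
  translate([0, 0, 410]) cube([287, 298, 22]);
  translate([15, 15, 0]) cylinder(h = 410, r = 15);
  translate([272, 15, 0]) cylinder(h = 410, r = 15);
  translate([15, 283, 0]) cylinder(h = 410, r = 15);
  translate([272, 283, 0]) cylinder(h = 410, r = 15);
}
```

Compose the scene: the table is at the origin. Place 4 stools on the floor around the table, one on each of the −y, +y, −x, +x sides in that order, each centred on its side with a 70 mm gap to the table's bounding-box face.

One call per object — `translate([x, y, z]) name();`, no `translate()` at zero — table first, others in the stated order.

table();
translate([549, -368, 0]) stool();
translate([549, 714, 0]) stool();
translate([-357, 173, 0]) stool();
translate([1455, 173, 0]) stool();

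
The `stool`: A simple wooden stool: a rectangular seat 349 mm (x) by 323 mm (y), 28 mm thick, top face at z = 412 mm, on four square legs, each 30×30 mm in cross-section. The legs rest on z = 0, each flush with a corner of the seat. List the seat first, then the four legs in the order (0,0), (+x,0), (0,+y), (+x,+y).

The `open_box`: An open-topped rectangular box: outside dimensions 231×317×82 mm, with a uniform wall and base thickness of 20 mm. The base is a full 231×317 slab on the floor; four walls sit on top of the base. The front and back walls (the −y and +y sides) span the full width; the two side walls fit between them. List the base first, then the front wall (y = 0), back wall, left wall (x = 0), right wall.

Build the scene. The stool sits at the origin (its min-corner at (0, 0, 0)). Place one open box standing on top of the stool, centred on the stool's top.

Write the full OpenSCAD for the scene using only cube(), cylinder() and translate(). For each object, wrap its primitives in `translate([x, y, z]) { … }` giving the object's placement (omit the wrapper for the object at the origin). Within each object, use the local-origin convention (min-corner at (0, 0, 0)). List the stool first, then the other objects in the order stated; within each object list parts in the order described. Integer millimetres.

translate([0, 0, 384]) cube([349, 323, 28]);
cube([30, 30, 384]);
translate([319, 0, 0]) cube([30, 30, 384]);
translate([0, 293, 0]) cube([30, 30, 384]);
translate([319, 293, 0]) cube([30, 30, 384]);
translate([59, 3, 412]) {
  cube([231, 317, 20]);
  translate([0, 0, 20]) cube([231, 20, 62]);
  translate([0, 297, 20]) cube([231, 20, 62]);
  translate([0, 20, 20]) cube([20, 277, 62]);
  translate([211, 20, 20]) cube([20, 277, 62]);
}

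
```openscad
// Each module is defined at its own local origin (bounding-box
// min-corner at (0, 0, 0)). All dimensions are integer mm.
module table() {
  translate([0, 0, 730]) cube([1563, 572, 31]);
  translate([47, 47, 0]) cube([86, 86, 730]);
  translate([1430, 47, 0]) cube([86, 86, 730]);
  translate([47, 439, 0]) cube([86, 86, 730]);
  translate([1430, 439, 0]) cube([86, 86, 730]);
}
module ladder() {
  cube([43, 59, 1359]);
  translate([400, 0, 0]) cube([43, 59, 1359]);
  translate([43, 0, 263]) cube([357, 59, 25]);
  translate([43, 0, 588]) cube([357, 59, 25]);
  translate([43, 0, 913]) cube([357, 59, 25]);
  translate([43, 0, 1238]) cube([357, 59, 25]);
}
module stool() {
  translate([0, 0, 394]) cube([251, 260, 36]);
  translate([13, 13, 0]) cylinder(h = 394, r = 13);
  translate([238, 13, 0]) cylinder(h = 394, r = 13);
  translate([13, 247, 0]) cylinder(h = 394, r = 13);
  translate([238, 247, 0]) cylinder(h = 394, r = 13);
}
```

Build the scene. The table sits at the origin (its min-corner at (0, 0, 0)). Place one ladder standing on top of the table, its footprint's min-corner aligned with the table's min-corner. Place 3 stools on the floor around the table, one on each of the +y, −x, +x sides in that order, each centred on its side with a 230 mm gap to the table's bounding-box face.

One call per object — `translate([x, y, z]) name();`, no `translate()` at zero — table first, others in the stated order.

table();
translate([0, 0, 761]) ladder();
translate([656, 802, 0]) stool();
translate([-481, 156, 0]) stool();
translate([1793, 156, 0]) stool();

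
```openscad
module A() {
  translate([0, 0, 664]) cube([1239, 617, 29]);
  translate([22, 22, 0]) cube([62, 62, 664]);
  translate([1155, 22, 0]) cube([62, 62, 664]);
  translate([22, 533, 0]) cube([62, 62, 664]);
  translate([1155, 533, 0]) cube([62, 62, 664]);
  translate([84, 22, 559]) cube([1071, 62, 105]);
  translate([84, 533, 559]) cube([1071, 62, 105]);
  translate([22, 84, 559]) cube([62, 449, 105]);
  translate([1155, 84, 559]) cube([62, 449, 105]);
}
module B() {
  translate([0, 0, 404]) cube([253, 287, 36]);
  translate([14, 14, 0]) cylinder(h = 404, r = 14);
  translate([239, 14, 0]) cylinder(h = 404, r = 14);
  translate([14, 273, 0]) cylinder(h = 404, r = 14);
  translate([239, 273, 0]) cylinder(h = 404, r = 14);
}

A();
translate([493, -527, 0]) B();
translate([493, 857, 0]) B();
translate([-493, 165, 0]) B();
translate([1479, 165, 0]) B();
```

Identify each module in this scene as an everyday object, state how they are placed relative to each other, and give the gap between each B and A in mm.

A is a table. B is a stool. Four stools sit around the table at the −y, +y, −x, +x sides. The gap between each stool and the table is 240 mm.

Each stool's nearest face is 240 mm from the table's bounding box.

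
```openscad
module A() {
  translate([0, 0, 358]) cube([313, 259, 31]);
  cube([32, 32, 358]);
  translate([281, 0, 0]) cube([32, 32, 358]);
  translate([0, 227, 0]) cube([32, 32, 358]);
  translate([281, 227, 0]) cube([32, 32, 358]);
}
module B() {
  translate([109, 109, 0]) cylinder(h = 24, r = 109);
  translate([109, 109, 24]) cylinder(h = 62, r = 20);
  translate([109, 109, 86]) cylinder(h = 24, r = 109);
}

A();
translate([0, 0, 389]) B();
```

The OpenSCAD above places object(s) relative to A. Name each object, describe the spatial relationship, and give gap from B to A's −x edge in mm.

The spool's min-x is at 0; the stool's min-x is 0; gap = 0 mm.

A is a stool. B is a spool. The spool is on top of the stool. The gap from the spool to the stool's −x edge is 0 mm.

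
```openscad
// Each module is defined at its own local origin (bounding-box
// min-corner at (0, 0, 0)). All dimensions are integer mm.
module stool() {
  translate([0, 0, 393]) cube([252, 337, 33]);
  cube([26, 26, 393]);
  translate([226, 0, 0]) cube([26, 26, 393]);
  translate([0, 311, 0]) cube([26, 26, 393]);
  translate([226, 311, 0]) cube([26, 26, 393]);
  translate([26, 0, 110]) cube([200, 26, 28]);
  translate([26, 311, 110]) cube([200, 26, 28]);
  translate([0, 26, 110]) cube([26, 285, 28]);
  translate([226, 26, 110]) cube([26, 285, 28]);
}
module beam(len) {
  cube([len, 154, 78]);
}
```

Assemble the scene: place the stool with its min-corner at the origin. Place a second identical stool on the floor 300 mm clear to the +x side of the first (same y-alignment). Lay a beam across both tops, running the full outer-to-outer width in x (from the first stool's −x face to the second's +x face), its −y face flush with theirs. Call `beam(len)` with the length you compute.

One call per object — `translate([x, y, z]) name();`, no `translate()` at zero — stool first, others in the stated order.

stool();
translate([552, 0, 0]) stool();
translate([0, 0, 426]) beam(804);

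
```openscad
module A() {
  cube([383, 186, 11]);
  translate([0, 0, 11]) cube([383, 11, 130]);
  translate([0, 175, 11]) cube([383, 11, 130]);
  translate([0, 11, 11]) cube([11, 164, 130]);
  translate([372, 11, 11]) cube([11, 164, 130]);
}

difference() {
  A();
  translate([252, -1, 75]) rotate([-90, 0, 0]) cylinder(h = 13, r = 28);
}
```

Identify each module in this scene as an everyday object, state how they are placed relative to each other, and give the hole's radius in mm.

A is an open box. The open box has a circular hole through its front wall. The hole's radius is 28 mm.

The subtracted cylinder has r = 28 mm.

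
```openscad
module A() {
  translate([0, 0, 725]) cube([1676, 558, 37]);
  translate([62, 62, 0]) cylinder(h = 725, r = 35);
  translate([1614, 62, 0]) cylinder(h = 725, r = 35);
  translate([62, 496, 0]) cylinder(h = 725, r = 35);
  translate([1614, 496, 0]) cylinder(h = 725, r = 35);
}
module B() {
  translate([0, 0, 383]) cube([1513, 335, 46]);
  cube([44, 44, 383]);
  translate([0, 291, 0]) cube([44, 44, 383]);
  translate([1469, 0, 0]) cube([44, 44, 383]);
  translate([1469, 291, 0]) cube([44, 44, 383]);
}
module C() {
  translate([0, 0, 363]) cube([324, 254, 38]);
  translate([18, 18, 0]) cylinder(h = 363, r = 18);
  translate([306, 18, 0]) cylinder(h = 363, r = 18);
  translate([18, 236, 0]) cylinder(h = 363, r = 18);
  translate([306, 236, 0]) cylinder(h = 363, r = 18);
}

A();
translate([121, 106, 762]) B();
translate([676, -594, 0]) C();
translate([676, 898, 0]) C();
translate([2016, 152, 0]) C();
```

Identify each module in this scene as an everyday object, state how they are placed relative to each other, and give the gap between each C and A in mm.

Each stool's nearest face is 340 mm from the table's bounding box.

A is a table. B is a bench. C is a stool. The bench is on top of the table. Three stools sit around the table at the −y, +y, +x sides. The gap between each stool and the table is 340 mm.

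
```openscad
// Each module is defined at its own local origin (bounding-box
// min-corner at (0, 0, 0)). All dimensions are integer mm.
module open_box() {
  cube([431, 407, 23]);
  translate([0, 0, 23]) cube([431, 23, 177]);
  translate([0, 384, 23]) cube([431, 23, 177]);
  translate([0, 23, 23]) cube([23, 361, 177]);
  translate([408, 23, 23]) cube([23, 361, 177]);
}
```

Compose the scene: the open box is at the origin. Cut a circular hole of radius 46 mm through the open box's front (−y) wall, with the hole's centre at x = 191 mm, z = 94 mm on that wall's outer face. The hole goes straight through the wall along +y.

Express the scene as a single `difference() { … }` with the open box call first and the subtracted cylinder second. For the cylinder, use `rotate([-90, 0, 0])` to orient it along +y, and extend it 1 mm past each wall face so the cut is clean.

difference() {
  open_box();
  translate([191, -1, 94]) rotate([-90, 0, 0]) cylinder(h = 25, r = 46);
}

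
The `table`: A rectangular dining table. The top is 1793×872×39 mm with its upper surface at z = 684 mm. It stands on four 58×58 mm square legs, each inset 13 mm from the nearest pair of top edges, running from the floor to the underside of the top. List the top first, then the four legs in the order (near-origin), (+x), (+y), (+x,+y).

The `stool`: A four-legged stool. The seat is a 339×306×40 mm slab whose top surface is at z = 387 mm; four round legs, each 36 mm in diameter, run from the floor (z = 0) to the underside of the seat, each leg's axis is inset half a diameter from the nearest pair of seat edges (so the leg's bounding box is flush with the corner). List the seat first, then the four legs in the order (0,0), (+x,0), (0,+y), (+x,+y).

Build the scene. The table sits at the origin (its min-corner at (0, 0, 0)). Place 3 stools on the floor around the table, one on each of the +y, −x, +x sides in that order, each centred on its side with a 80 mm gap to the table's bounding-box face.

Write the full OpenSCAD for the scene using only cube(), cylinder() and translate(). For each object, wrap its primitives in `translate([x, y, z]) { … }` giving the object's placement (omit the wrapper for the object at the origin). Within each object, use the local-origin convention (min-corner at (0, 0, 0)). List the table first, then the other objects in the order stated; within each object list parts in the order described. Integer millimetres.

translate([0, 0, 645]) cube([1793, 872, 39]);
translate([13, 13, 0]) cube([58, 58, 645]);
translate([1722, 13, 0]) cube([58, 58, 645]);
translate([13, 801, 0]) cube([58, 58, 645]);
translate([1722, 801, 0]) cube([58, 58, 645]);
translate([727, 952, 0]) {
  translate([0, 0, 347]) cube([339, 306, 40]);
  translate([18, 18, 0]) cylinder(h = 347, r = 18);
  translate([321, 18, 0]) cylinder(h = 347, r = 18);
  translate([18, 288, 0]) cylinder(h = 347, r = 18);
  translate([321, 288, 0]) cylinder(h = 347, r = 18);
}
translate([-419, 283, 0]) {
  translate([0, 0, 347]) cube([339, 306, 40]);
  translate([18, 18, 0]) cylinder(h = 347, r = 18);
  translate([321, 18, 0]) cylinder(h = 347, r = 18);
  translate([18, 288, 0]) cylinder(h = 347, r = 18);
  translate([321, 288, 0]) cylinder(h = 347, r = 18);
}
translate([1873, 283, 0]) {
  translate([0, 0, 347]) cube([339, 306, 40]);
  translate([18, 18, 0]) cylinder(h = 347, r = 18);
  translate([321, 18, 0]) cylinder(h = 347, r = 18);
  translate([18, 288, 0]) cylinder(h = 347, r = 18);
  translate([321, 288, 0]) cylinder(h = 347, r = 18);
}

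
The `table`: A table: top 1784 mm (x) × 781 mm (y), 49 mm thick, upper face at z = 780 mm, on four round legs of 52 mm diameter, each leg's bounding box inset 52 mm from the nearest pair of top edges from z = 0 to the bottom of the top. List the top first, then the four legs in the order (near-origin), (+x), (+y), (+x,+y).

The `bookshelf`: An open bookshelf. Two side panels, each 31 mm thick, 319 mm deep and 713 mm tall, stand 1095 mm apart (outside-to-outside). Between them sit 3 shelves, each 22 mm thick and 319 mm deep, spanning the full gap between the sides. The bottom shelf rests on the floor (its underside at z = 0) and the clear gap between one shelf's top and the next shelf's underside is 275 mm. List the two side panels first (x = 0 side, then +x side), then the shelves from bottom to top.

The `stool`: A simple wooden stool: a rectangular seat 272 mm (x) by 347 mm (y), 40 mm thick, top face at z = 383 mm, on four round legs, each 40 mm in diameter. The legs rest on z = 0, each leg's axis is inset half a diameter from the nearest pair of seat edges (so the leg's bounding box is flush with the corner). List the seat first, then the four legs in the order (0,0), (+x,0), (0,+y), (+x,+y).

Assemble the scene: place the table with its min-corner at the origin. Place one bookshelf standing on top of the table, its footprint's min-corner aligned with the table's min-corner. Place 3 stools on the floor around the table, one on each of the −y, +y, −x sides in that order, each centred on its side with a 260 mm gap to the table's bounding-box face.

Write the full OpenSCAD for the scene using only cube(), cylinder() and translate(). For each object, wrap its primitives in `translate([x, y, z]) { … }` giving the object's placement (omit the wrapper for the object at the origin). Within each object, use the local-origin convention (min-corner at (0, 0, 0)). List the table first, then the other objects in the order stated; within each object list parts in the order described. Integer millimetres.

translate([0, 0, 731]) cube([1784, 781, 49]);
translate([78, 78, 0]) cylinder(h = 731, r = 26);
translate([1706, 78, 0]) cylinder(h = 731, r = 26);
translate([78, 703, 0]) cylinder(h = 731, r = 26);
translate([1706, 703, 0]) cylinder(h = 731, r = 26);
translate([0, 0, 780]) {
  cube([31, 319, 713]);
  translate([1064, 0, 0]) cube([31, 319, 713]);
  translate([31, 0, 0]) cube([1033, 319, 22]);
  translate([31, 0, 297]) cube([1033, 319, 22]);
  translate([31, 0, 594]) cube([1033, 319, 22]);
}
translate([756, -607, 0]) {
  translate([0, 0, 343]) cube([272, 347, 40]);
  translate([20, 20, 0]) cylinder(h = 343, r = 20);
  translate([252, 20, 0]) cylinder(h = 343, r = 20);
  translate([20, 327, 0]) cylinder(h = 343, r = 20);
  translate([252, 327, 0]) cylinder(h = 343, r = 20);
}
translate([756, 1041, 0]) {
  translate([0, 0, 343]) cube([272, 347, 40]);
  translate([20, 20, 0]) cylinder(h = 343, r = 20);
  translate([252, 20, 0]) cylinder(h = 343, r = 20);
  translate([20, 327, 0]) cylinder(h = 343, r = 20);
  translate([252, 327, 0]) cylinder(h = 343, r = 20);
}
translate([-532, 217, 0]) {
  translate([0, 0, 343]) cube([272, 347, 40]);
  translate([20, 20, 0]) cylinder(h = 343, r = 20);
  translate([252, 20, 0]) cylinder(h = 343, r = 20);
  translate([20, 327, 0]) cylinder(h = 343, r = 20);
  translate([252, 327, 0]) cylinder(h = 343, r = 20);
}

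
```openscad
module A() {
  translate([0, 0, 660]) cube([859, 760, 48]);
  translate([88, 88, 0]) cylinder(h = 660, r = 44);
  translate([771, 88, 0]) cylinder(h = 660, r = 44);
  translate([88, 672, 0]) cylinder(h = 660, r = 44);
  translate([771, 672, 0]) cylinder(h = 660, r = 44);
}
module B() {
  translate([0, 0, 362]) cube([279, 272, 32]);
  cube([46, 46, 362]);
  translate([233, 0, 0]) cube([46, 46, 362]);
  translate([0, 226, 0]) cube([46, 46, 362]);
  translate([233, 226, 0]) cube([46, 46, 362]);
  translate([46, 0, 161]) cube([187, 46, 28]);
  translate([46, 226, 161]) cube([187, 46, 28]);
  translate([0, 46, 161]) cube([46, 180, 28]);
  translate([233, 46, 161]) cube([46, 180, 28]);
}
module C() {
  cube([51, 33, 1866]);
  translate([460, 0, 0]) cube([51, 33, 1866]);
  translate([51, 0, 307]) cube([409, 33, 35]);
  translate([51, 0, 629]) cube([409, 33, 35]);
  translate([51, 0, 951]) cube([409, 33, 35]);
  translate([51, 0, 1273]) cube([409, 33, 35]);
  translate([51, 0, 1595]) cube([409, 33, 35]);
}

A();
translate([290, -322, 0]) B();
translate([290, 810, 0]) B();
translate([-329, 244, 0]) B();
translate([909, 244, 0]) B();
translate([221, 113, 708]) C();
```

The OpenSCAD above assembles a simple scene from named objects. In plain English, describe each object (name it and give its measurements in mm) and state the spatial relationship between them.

A is a table: top 859 mm (x) × 760 mm (y), 48 mm thick, upper face at z = 708 mm, on four round legs of 88 mm diameter, each leg's bounding box inset 44 mm from the nearest pair of top edges, running from z = 0 to the bottom of the top.

B is a simple wooden stool: a rectangular seat 279 mm (x) by 272 mm (y), 32 mm thick, top face at z = 394 mm, on four square legs, each 46×46 mm in cross-section. The legs rest on z = 0, each flush with a corner of the seat. Four stretchers, 46 mm wide and 28 mm tall, connect adjacent legs with their undersides at z = 161 mm, each running between the inner faces of the legs it joins and aligned with the legs' outer faces on the other axis.

C is a wooden ladder with two side rails of 51×33 mm section and 1866 mm height, set 511 mm apart overall. Between them run 5 rectangular rungs (33 mm deep, 35 mm thick), front faces flush with the rails' −y face. The bottom of the first rung is 307 mm above the floor and each subsequent rung is 322 mm higher than the one below.

Four stools sit around the table at the −y, +y, −x, +x sides. The ladder is on top of the table.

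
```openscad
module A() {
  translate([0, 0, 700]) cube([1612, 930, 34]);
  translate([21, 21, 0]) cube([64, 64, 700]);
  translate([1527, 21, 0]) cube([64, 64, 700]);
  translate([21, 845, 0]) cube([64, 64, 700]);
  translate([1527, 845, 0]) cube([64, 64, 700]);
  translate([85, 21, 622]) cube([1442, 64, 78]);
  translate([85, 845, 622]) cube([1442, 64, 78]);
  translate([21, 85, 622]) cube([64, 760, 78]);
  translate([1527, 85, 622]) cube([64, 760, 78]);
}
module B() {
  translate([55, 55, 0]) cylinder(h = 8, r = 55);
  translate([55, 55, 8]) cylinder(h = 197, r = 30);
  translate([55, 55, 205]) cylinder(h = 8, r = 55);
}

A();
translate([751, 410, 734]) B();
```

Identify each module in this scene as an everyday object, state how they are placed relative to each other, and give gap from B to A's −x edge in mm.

A is a table. B is a spool. The spool is on top of the table, centred. The gap from the spool to the table's −x edge is 751 mm.

The spool's min-x is at 751; the table's min-x is 0; gap = 751 mm.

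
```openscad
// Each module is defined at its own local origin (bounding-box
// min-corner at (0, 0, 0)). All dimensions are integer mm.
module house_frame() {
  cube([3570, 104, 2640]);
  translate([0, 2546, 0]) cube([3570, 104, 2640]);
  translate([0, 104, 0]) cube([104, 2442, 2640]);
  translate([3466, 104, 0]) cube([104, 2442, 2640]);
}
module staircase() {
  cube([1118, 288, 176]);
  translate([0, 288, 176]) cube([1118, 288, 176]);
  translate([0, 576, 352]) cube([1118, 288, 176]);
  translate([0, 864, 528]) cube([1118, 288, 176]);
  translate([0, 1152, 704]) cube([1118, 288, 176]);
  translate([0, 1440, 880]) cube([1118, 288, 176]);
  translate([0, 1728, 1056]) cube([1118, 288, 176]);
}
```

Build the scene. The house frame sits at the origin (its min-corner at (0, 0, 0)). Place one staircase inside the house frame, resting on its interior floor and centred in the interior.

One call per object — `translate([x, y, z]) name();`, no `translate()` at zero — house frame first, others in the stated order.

house_frame();
translate([1226, 317, 0]) staircase();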